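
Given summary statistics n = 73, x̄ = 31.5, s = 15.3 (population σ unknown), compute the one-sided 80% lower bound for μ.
μ ≥ 29.98

Lower bound (one-sided):
t* = 0.847 (one-sided for 80%)
Lower bound = x̄ - t* · s/√n = 31.5 - 0.847 · 15.3/√73 = 29.98

We are 80% confident that μ ≥ 29.98.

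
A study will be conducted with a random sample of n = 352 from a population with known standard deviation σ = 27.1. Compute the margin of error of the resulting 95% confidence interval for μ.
Margin of error = 2.83

Margin of error = z* · σ/√n
= 1.960 · 27.1/√352
= 1.960 · 27.1/18.7617
= 2.83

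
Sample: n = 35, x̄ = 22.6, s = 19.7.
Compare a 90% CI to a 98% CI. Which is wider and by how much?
98% CI is wider by 5.00

df = 34
90% CI: t* = 1.691, (16.97, 28.23), width = 2 · t* · s/√n = 11.26
98% CI: t* = 2.441, (14.47, 30.73), width = 2 · t* · s/√n = 16.26

The 98% CI is wider by 16.26 - 11.26 = 5.00.
Higher confidence requires a wider interval.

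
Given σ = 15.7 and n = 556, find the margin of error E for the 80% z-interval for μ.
Margin of error = 0.85

Margin of error = z* · σ/√n
= 1.282 · 15.7/√556
= 1.282 · 15.7/23.5797
= 0.85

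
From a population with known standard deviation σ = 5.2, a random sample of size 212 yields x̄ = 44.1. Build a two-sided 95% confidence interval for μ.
(43.40, 44.80)

z-interval (σ known):
z* = 1.960 for 95% confidence

Margin of error = z* · σ/√n = 1.960 · 5.2/√212 = 0.70

CI: (44.1 - 0.70, 44.1 + 0.70) = (43.40, 44.80)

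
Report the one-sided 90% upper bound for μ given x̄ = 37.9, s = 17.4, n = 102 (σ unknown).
μ ≤ 40.12

Upper bound (one-sided):
t* = 1.290 (one-sided for 90%)
Upper bound = x̄ + t* · s/√n = 37.9 + 1.290 · 17.4/√102 = 40.12

We are 90% confident that μ ≤ 40.12.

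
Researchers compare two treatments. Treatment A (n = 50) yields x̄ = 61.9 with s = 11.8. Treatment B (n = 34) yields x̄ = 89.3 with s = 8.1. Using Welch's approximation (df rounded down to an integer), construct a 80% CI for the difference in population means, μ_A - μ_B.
(-30.21, -24.59)

Difference: x̄₁ - x̄₂ = -27.40
SE = √(s₁²/n₁ + s₂²/n₂) = √(11.8²/50 + 8.1²/34) = 2.1713
df = 81.98 → 81 (Welch–Satterthwaite, rounded down)
t* = 1.292

CI: -27.40 ± 1.292 · 2.1713 = -27.40 ± 2.81 = (-30.21, -24.59)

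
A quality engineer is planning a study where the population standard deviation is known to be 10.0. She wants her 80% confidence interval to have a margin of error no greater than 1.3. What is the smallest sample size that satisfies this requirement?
n ≥ 98

For margin E ≤ 1.3:
n ≥ (z* · σ / E)²
n ≥ (1.282 · 10.0 / 1.3)²
n ≥ 97.25

Minimum n = 98 (rounding up)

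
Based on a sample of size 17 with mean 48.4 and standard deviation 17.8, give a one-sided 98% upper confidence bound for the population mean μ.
μ ≤ 58.05

Upper bound (one-sided):
t* = 2.235 (one-sided for 98%)
Upper bound = x̄ + t* · s/√n = 48.4 + 2.235 · 17.8/√17 = 58.05

We are 98% confident that μ ≤ 58.05.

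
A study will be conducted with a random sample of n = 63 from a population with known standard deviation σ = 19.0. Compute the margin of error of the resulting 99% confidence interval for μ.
Margin of error = 6.17

Margin of error = z* · σ/√n
= 2.576 · 19.0/√63
= 2.576 · 19.0/7.9373
= 6.17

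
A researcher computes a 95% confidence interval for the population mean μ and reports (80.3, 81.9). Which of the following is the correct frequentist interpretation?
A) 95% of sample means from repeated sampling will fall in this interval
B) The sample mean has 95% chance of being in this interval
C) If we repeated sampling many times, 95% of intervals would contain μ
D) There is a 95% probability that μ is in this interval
C

A) Wrong — coverage applies to intervals containing μ, not to future x̄ values.
B) Wrong — x̄ is observed and sits in the interval by construction.
C) Correct — this is the frequentist long-run coverage interpretation.
D) Wrong — μ is fixed; the randomness lives in the interval, not in μ.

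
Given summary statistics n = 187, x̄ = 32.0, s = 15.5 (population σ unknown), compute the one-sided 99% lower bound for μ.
μ ≥ 29.34

Lower bound (one-sided):
t* = 2.347 (one-sided for 99%)
Lower bound = x̄ - t* · s/√n = 32.0 - 2.347 · 15.5/√187 = 29.34

We are 99% confident that μ ≥ 29.34.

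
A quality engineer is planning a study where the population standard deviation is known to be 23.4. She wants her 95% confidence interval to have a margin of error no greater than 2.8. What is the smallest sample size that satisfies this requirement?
n ≥ 269

For margin E ≤ 2.8:
n ≥ (z* · σ / E)²
n ≥ (1.960 · 23.4 / 2.8)²
n ≥ 268.30

Minimum n = 269 (rounding up)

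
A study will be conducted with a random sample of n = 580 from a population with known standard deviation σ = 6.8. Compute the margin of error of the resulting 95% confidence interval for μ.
Margin of error = 0.55

Margin of error = z* · σ/√n
= 1.960 · 6.8/√580
= 1.960 · 6.8/24.0832
= 0.55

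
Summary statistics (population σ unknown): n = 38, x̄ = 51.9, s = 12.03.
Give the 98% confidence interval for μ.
(47.16, 56.64)

t-interval (σ unknown):
df = n - 1 = 37
t* = 2.431 for 98% confidence

Margin of error = t* · s/√n = 2.431 · 12.03/√38 = 4.74

CI: (47.16, 56.64)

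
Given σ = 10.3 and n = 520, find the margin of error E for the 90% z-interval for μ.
Margin of error = 0.74

Margin of error = z* · σ/√n
= 1.645 · 10.3/√520
= 1.645 · 10.3/22.8035
= 0.74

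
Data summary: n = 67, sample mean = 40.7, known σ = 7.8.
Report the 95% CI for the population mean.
(38.83, 42.57)

z-interval (σ known):
z* = 1.960 for 95% confidence

Margin of error = z* · σ/√n = 1.960 · 7.8/√67 = 1.87

CI: (40.7 - 1.87, 40.7 + 1.87) = (38.83, 42.57)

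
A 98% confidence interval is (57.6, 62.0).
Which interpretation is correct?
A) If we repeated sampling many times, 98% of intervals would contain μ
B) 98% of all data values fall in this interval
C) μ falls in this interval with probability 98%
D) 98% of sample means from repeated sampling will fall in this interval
A

A) Correct — this is the frequentist long-run coverage interpretation.
B) Wrong — a CI is about the parameter μ, not individual data values.
C) Wrong — μ is fixed; the randomness lives in the interval, not in μ.
D) Wrong — coverage applies to intervals containing μ, not to future x̄ values.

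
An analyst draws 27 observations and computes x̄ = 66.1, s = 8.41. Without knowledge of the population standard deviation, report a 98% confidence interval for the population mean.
(62.09, 70.11)

t-interval (σ unknown):
df = n - 1 = 26
t* = 2.479 for 98% confidence

Margin of error = t* · s/√n = 2.479 · 8.41/√27 = 4.01

CI: (62.09, 70.11)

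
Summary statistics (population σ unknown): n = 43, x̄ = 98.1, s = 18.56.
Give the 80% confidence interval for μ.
(94.41, 101.79)

t-interval (σ unknown):
df = n - 1 = 42
t* = 1.302 for 80% confidence

Margin of error = t* · s/√n = 1.302 · 18.56/√43 = 3.69

CI: (94.41, 101.79)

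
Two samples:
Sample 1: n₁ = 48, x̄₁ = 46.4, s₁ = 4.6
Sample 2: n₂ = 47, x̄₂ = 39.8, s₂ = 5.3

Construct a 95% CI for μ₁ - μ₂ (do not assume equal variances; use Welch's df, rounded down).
(4.58, 8.62)

Difference: x̄₁ - x̄₂ = 6.60
SE = √(s₁²/n₁ + s₂²/n₂) = √(4.6²/48 + 5.3²/47) = 1.0191
df = 90.63 → 90 (Welch–Satterthwaite, rounded down)
t* = 1.987

CI: 6.60 ± 1.987 · 1.0191 = 6.60 ± 2.02 = (4.58, 8.62)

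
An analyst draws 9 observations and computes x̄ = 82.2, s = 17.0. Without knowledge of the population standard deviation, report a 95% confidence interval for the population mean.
(69.13, 95.27)

t-interval (σ unknown):
df = n - 1 = 8
t* = 2.306 for 95% confidence

Margin of error = t* · s/√n = 2.306 · 17.0/√9 = 13.07

CI: (69.13, 95.27)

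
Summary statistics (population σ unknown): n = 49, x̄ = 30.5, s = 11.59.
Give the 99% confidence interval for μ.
(26.06, 34.94)

t-interval (σ unknown):
df = n - 1 = 48
t* = 2.682 for 99% confidence

Margin of error = t* · s/√n = 2.682 · 11.59/√49 = 4.44

CI: (26.06, 34.94)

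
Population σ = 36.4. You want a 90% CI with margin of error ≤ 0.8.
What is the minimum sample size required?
n ≥ 5603

For margin E ≤ 0.8:
n ≥ (z* · σ / E)²
n ≥ (1.645 · 36.4 / 0.8)²
n ≥ 5602.15

Minimum n = 5603 (rounding up)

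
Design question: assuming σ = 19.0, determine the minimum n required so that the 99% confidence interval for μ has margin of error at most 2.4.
n ≥ 416

For margin E ≤ 2.4:
n ≥ (z* · σ / E)²
n ≥ (2.576 · 19.0 / 2.4)²
n ≥ 415.89

Minimum n = 416 (rounding up)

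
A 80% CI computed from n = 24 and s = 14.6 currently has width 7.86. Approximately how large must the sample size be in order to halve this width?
n ≈ 96

CI width ∝ 1/√n
To reduce width by factor 2, need √n to grow by 2 → need 2² = 4 times as many samples.

Current: n = 24, width = 7.86
New: n = 96, width ≈ 3.85

Width reduced by factor of 7.86/3.85 = 2.04.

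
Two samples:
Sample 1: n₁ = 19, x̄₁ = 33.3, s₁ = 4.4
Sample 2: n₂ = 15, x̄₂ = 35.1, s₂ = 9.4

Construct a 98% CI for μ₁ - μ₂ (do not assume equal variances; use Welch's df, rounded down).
(-8.51, 4.91)

Difference: x̄₁ - x̄₂ = -1.80
SE = √(s₁²/n₁ + s₂²/n₂) = √(4.4²/19 + 9.4²/15) = 2.6286
df = 18.82 → 18 (Welch–Satterthwaite, rounded down)
t* = 2.552

CI: -1.80 ± 2.552 · 2.6286 = -1.80 ± 6.71 = (-8.51, 4.91)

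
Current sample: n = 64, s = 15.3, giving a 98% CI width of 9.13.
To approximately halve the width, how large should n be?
n ≈ 256

CI width ∝ 1/√n
To reduce width by factor 2, need √n to grow by 2 → need 2² = 4 times as many samples.

Current: n = 64, width = 9.13
New: n = 256, width ≈ 4.48

Width reduced by factor of 9.13/4.48 = 2.04.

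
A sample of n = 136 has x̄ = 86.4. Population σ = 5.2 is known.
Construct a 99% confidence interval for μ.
(85.25, 87.55)

z-interval (σ known):
z* = 2.576 for 99% confidence

Margin of error = z* · σ/√n = 2.576 · 5.2/√136 = 1.15

CI: (86.4 - 1.15, 86.4 + 1.15) = (85.25, 87.55)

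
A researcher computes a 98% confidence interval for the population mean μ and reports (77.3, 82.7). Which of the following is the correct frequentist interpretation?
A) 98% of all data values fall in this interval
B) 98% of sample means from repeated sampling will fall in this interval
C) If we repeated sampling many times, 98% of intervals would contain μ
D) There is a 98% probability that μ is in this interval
C

A) Wrong — a CI is about the parameter μ, not individual data values.
B) Wrong — coverage applies to intervals containing μ, not to future x̄ values.
C) Correct — this is the frequentist long-run coverage interpretation.
D) Wrong — μ is fixed; the randomness lives in the interval, not in μ.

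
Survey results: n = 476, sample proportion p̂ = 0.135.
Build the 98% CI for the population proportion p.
(0.099, 0.171)

Proportion CI:
SE = √(p̂(1-p̂)/n) = √(0.135 · 0.865 / 476) = 0.01566

z* = 2.326
Margin = z* · SE = 2.326 · 0.01566 = 0.0364

CI: 0.135 ± 0.0364 = (0.099, 0.171)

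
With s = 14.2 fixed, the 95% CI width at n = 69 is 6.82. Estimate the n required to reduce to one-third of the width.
n ≈ 621

CI width ∝ 1/√n
To reduce width by factor 3, need √n to grow by 3 → need 3² = 9 times as many samples.

Current: n = 69, width = 6.82
New: n = 621, width ≈ 2.24

Width reduced by factor of 6.82/2.24 = 3.04.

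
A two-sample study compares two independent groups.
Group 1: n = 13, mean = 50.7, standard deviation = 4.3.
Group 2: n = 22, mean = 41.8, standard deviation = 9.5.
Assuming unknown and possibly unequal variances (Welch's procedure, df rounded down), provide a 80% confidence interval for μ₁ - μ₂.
(5.82, 11.98)

Difference: x̄₁ - x̄₂ = 8.90
SE = √(s₁²/n₁ + s₂²/n₂) = √(4.3²/13 + 9.5²/22) = 2.3504
df = 31.47 → 31 (Welch–Satterthwaite, rounded down)
t* = 1.309

CI: 8.90 ± 1.309 · 2.3504 = 8.90 ± 3.08 = (5.82, 11.98)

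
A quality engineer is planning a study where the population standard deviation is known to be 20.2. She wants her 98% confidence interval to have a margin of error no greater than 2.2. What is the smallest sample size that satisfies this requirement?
n ≥ 457

For margin E ≤ 2.2:
n ≥ (z* · σ / E)²
n ≥ (2.326 · 20.2 / 2.2)²
n ≥ 456.12

Minimum n = 457 (rounding up)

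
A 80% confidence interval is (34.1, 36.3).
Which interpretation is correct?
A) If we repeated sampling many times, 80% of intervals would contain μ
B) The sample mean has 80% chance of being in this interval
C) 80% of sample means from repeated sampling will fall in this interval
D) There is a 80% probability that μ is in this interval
A

A) Correct — this is the frequentist long-run coverage interpretation.
B) Wrong — x̄ is observed and sits in the interval by construction.
C) Wrong — coverage applies to intervals containing μ, not to future x̄ values.
D) Wrong — μ is fixed; the randomness lives in the interval, not in μ.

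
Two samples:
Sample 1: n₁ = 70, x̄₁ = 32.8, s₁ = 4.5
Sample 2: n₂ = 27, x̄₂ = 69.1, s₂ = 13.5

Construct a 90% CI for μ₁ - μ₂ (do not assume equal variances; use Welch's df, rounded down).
(-40.81, -31.79)

Difference: x̄₁ - x̄₂ = -36.30
SE = √(s₁²/n₁ + s₂²/n₂) = √(4.5²/70 + 13.5²/27) = 2.6532
df = 28.26 → 28 (Welch–Satterthwaite, rounded down)
t* = 1.701

CI: -36.30 ± 1.701 · 2.6532 = -36.30 ± 4.51 = (-40.81, -31.79)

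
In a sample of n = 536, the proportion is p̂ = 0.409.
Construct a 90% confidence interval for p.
(0.374, 0.444)

Proportion CI:
SE = √(p̂(1-p̂)/n) = √(0.409 · 0.591 / 536) = 0.02124

z* = 1.645
Margin = z* · SE = 1.645 · 0.02124 = 0.0349

CI: 0.409 ± 0.0349 = (0.374, 0.444)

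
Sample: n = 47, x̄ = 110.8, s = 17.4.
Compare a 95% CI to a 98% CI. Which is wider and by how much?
98% CI is wider by 2.01

df = 46
95% CI: t* = 2.013, (105.69, 115.91), width = 2 · t* · s/√n = 10.22
98% CI: t* = 2.410, (104.68, 116.92), width = 2 · t* · s/√n = 12.23

The 98% CI is wider by 12.23 - 10.22 = 2.01.
Higher confidence requires a wider interval.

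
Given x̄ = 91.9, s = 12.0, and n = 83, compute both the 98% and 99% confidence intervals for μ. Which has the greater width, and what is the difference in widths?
99% CI is wider by 0.70

df = 82
98% CI: t* = 2.373, (88.77, 95.03), width = 2 · t* · s/√n = 6.25
99% CI: t* = 2.637, (88.43, 95.37), width = 2 · t* · s/√n = 6.95

The 99% CI is wider by 6.95 - 6.25 = 0.70.
Higher confidence requires a wider interval.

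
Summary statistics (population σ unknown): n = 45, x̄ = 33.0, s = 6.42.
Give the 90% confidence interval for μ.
(31.39, 34.61)

t-interval (σ unknown):
df = n - 1 = 44
t* = 1.680 for 90% confidence

Margin of error = t* · s/√n = 1.680 · 6.42/√45 = 1.61

CI: (31.39, 34.61)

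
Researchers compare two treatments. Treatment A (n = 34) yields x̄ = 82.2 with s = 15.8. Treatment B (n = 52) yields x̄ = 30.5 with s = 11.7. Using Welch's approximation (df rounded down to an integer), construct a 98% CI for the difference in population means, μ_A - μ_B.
(44.14, 59.26)

Difference: x̄₁ - x̄₂ = 51.70
SE = √(s₁²/n₁ + s₂²/n₂) = √(15.8²/34 + 11.7²/52) = 3.1583
df = 56.23 → 56 (Welch–Satterthwaite, rounded down)
t* = 2.395

CI: 51.70 ± 2.395 · 3.1583 = 51.70 ± 7.56 = (44.14, 59.26)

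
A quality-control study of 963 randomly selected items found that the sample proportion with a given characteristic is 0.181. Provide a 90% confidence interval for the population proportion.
(0.161, 0.201)

Proportion CI:
SE = √(p̂(1-p̂)/n) = √(0.181 · 0.819 / 963) = 0.01241

z* = 1.645
Margin = z* · SE = 1.645 · 0.01241 = 0.0204

CI: 0.181 ± 0.0204 = (0.161, 0.201)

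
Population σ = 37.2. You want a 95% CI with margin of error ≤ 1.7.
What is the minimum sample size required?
n ≥ 1840

For margin E ≤ 1.7:
n ≥ (z* · σ / E)²
n ≥ (1.960 · 37.2 / 1.7)²
n ≥ 1839.50

Minimum n = 1840 (rounding up)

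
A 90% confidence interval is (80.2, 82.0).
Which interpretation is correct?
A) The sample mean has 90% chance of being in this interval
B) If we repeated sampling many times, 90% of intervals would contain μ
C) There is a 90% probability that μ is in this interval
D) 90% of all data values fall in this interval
B

A) Wrong — x̄ is observed and sits in the interval by construction.
B) Correct — this is the frequentist long-run coverage interpretation.
C) Wrong — μ is fixed; the randomness lives in the interval, not in μ.
D) Wrong — a CI is about the parameter μ, not individual data values.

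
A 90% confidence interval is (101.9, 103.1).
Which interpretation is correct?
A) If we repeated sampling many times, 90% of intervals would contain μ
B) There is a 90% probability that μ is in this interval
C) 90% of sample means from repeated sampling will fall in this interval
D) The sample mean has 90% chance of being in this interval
A

A) Correct — this is the frequentist long-run coverage interpretation.
B) Wrong — μ is fixed; the randomness lives in the interval, not in μ.
C) Wrong — coverage applies to intervals containing μ, not to future x̄ values.
D) Wrong — x̄ is observed and sits in the interval by construction.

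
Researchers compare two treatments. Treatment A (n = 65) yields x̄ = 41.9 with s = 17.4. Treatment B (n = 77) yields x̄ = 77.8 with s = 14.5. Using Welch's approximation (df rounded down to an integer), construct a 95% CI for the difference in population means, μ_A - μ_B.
(-41.28, -30.52)

Difference: x̄₁ - x̄₂ = -35.90
SE = √(s₁²/n₁ + s₂²/n₂) = √(17.4²/65 + 14.5²/77) = 2.7182
df = 124.89 → 124 (Welch–Satterthwaite, rounded down)
t* = 1.979

CI: -35.90 ± 1.979 · 2.7182 = -35.90 ± 5.38 = (-41.28, -30.52)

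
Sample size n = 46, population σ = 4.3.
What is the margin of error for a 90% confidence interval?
Margin of error = 1.04

Margin of error = z* · σ/√n
= 1.645 · 4.3/√46
= 1.645 · 4.3/6.7823
= 1.04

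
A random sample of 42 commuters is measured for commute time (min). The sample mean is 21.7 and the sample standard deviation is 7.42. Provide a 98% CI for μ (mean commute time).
(18.93, 24.47)

t-interval (σ unknown):
df = n - 1 = 41
t* = 2.421 for 98% confidence

Margin of error = t* · s/√n = 2.421 · 7.42/√42 = 2.77

CI: (18.93, 24.47)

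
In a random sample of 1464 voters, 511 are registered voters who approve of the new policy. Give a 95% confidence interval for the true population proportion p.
(0.325, 0.373)

Proportion CI:
p̂ = 511/1464 = 0.34904
SE = √(p̂(1-p̂)/n) = √(0.34904 · 0.65096 / 1464) = 0.01246

z* = 1.960
Margin = z* · SE = 1.960 · 0.01246 = 0.0244

CI: 0.34904 ± 0.0244 = (0.325, 0.373)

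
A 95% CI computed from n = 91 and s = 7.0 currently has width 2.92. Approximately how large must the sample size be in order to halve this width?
n ≈ 364

CI width ∝ 1/√n
To reduce width by factor 2, need √n to grow by 2 → need 2² = 4 times as many samples.

Current: n = 91, width = 2.92
New: n = 364, width ≈ 1.44

Width reduced by factor of 2.92/1.44 = 2.03.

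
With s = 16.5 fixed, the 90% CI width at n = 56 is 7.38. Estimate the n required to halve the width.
n ≈ 224

CI width ∝ 1/√n
To reduce width by factor 2, need √n to grow by 2 → need 2² = 4 times as many samples.

Current: n = 56, width = 7.38
New: n = 224, width ≈ 3.64

Width reduced by factor of 7.38/3.64 = 2.03.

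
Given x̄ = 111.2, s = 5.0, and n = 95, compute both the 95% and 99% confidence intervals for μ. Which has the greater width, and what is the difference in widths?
99% CI is wider by 0.66

df = 94
95% CI: t* = 1.986, (110.18, 112.22), width = 2 · t* · s/√n = 2.04
99% CI: t* = 2.629, (109.85, 112.55), width = 2 · t* · s/√n = 2.70

The 99% CI is wider by 2.70 - 2.04 = 0.66.
Higher confidence requires a wider interval.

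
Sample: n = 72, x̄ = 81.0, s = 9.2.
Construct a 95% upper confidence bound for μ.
μ ≤ 82.81

Upper bound (one-sided):
t* = 1.667 (one-sided for 95%)
Upper bound = x̄ + t* · s/√n = 81.0 + 1.667 · 9.2/√72 = 82.81

We are 95% confident that μ ≤ 82.81.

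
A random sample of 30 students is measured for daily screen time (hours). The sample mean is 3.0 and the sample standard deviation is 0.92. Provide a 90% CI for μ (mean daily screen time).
(2.71, 3.29)

t-interval (σ unknown):
df = n - 1 = 29
t* = 1.699 for 90% confidence

Margin of error = t* · s/√n = 1.699 · 0.92/√30 = 0.29

CI: (2.71, 3.29)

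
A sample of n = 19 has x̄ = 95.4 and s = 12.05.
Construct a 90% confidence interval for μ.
(90.61, 100.19)

t-interval (σ unknown):
df = n - 1 = 18
t* = 1.734 for 90% confidence

Margin of error = t* · s/√n = 1.734 · 12.05/√19 = 4.79

CI: (90.61, 100.19)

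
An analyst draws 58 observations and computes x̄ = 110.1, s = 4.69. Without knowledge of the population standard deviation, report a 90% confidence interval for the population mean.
(109.07, 111.13)

t-interval (σ unknown):
df = n - 1 = 57
t* = 1.672 for 90% confidence

Margin of error = t* · s/√n = 1.672 · 4.69/√58 = 1.03

CI: (109.07, 111.13)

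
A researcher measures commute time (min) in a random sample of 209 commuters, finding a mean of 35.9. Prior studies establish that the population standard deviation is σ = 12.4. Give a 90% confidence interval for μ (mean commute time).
(34.49, 37.31)

z-interval (σ known):
z* = 1.645 for 90% confidence

Margin of error = z* · σ/√n = 1.645 · 12.4/√209 = 1.41

CI: (35.9 - 1.41, 35.9 + 1.41) = (34.49, 37.31)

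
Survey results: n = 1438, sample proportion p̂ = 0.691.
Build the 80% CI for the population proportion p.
(0.675, 0.707)

Proportion CI:
SE = √(p̂(1-p̂)/n) = √(0.691 · 0.309 / 1438) = 0.01219

z* = 1.282
Margin = z* · SE = 1.282 · 0.01219 = 0.0156

CI: 0.691 ± 0.0156 = (0.675, 0.707)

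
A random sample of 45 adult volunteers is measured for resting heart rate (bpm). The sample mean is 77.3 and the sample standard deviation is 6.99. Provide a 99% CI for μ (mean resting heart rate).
(74.49, 80.11)

t-interval (σ unknown):
df = n - 1 = 44
t* = 2.692 for 99% confidence

Margin of error = t* · s/√n = 2.692 · 6.99/√45 = 2.81

CI: (74.49, 80.11)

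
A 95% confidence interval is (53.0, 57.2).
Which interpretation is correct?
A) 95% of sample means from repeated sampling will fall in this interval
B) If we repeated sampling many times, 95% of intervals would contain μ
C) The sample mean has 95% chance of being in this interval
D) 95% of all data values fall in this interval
B

A) Wrong — coverage applies to intervals containing μ, not to future x̄ values.
B) Correct — this is the frequentist long-run coverage interpretation.
C) Wrong — x̄ is observed and sits in the interval by construction.
D) Wrong — a CI is about the parameter μ, not individual data values.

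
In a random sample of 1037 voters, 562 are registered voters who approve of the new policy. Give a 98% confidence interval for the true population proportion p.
(0.506, 0.578)

Proportion CI:
p̂ = 562/1037 = 0.54195
SE = √(p̂(1-p̂)/n) = √(0.54195 · 0.45805 / 1037) = 0.01547

z* = 2.326
Margin = z* · SE = 2.326 · 0.01547 = 0.0360

CI: 0.54195 ± 0.0360 = (0.506, 0.578)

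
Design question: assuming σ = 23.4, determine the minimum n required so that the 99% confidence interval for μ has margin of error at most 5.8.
n ≥ 109

For margin E ≤ 5.8:
n ≥ (z* · σ / E)²
n ≥ (2.576 · 23.4 / 5.8)²
n ≥ 108.01

Minimum n = 109 (rounding up)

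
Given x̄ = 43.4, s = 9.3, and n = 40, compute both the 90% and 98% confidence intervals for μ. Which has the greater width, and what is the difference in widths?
98% CI is wider by 2.17

df = 39
90% CI: t* = 1.685, (40.92, 45.88), width = 2 · t* · s/√n = 4.96
98% CI: t* = 2.426, (39.83, 46.97), width = 2 · t* · s/√n = 7.13

The 98% CI is wider by 7.13 - 4.96 = 2.17.
Higher confidence requires a wider interval.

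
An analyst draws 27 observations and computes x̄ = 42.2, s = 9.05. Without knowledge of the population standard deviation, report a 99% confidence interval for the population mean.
(37.36, 47.04)

t-interval (σ unknown):
df = n - 1 = 26
t* = 2.779 for 99% confidence

Margin of error = t* · s/√n = 2.779 · 9.05/√27 = 4.84

CI: (37.36, 47.04)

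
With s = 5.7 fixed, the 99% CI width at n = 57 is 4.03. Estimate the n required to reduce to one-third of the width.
n ≈ 513

CI width ∝ 1/√n
To reduce width by factor 3, need √n to grow by 3 → need 3² = 9 times as many samples.

Current: n = 57, width = 4.03
New: n = 513, width ≈ 1.30

Width reduced by factor of 4.03/1.30 = 3.10.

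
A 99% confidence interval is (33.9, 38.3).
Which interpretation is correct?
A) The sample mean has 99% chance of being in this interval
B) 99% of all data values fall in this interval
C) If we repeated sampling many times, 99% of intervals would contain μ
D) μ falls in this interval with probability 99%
C

A) Wrong — x̄ is observed and sits in the interval by construction.
B) Wrong — a CI is about the parameter μ, not individual data values.
C) Correct — this is the frequentist long-run coverage interpretation.
D) Wrong — μ is fixed; the randomness lives in the interval, not in μ.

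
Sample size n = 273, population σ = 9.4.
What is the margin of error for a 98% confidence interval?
Margin of error = 1.32

Margin of error = z* · σ/√n
= 2.326 · 9.4/√273
= 2.326 · 9.4/16.5227
= 1.32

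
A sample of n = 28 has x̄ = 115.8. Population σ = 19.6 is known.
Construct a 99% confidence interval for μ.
(106.26, 125.34)

z-interval (σ known):
z* = 2.576 for 99% confidence

Margin of error = z* · σ/√n = 2.576 · 19.6/√28 = 9.54

CI: (115.8 - 9.54, 115.8 + 9.54) = (106.26, 125.34)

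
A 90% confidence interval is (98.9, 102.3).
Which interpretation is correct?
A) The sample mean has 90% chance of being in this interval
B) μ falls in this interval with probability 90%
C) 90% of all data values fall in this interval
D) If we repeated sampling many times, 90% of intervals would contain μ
D

A) Wrong — x̄ is observed and sits in the interval by construction.
B) Wrong — μ is fixed; the randomness lives in the interval, not in μ.
C) Wrong — a CI is about the parameter μ, not individual data values.
D) Correct — this is the frequentist long-run coverage interpretation.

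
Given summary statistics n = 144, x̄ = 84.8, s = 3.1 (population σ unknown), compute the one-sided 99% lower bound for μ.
μ ≥ 84.19

Lower bound (one-sided):
t* = 2.353 (one-sided for 99%)
Lower bound = x̄ - t* · s/√n = 84.8 - 2.353 · 3.1/√144 = 84.19

We are 99% confident that μ ≥ 84.19.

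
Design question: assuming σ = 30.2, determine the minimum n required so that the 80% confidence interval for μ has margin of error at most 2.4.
n ≥ 261

For margin E ≤ 2.4:
n ≥ (z* · σ / E)²
n ≥ (1.282 · 30.2 / 2.4)²
n ≥ 260.24

Minimum n = 261 (rounding up)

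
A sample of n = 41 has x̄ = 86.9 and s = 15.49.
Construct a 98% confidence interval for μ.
(81.04, 92.76)

t-interval (σ unknown):
df = n - 1 = 40
t* = 2.423 for 98% confidence

Margin of error = t* · s/√n = 2.423 · 15.49/√41 = 5.86

CI: (81.04, 92.76)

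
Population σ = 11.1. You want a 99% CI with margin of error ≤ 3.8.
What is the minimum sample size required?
n ≥ 57

For margin E ≤ 3.8:
n ≥ (z* · σ / E)²
n ≥ (2.576 · 11.1 / 3.8)²
n ≥ 56.62

Minimum n = 57 (rounding up)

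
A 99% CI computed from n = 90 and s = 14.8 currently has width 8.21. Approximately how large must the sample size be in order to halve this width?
n ≈ 360

CI width ∝ 1/√n
To reduce width by factor 2, need √n to grow by 2 → need 2² = 4 times as many samples.

Current: n = 90, width = 8.21
New: n = 360, width ≈ 4.04

Width reduced by factor of 8.21/4.04 = 2.03.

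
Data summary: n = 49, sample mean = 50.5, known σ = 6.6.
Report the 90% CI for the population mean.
(48.95, 52.05)

z-interval (σ known):
z* = 1.645 for 90% confidence

Margin of error = z* · σ/√n = 1.645 · 6.6/√49 = 1.55

CI: (50.5 - 1.55, 50.5 + 1.55) = (48.95, 52.05)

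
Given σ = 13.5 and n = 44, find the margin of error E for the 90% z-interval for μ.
Margin of error = 3.35

Margin of error = z* · σ/√n
= 1.645 · 13.5/√44
= 1.645 · 13.5/6.6332
= 3.35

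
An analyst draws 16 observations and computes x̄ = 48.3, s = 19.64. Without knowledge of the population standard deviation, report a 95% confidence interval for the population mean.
(37.84, 58.76)

t-interval (σ unknown):
df = n - 1 = 15
t* = 2.131 for 95% confidence

Margin of error = t* · s/√n = 2.131 · 19.64/√16 = 10.46

CI: (37.84, 58.76)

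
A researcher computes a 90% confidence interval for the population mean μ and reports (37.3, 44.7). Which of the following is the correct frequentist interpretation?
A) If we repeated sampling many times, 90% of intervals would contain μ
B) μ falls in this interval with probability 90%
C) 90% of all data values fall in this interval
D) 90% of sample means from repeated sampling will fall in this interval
A

A) Correct — this is the frequentist long-run coverage interpretation.
B) Wrong — μ is fixed; the randomness lives in the interval, not in μ.
C) Wrong — a CI is about the parameter μ, not individual data values.
D) Wrong — coverage applies to intervals containing μ, not to future x̄ values.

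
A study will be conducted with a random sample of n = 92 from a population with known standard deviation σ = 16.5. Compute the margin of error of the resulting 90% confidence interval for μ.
Margin of error = 2.83

Margin of error = z* · σ/√n
= 1.645 · 16.5/√92
= 1.645 · 16.5/9.5917
= 2.83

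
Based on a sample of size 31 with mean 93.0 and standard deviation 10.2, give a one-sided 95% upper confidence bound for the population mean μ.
μ ≤ 96.11

Upper bound (one-sided):
t* = 1.697 (one-sided for 95%)
Upper bound = x̄ + t* · s/√n = 93.0 + 1.697 · 10.2/√31 = 96.11

We are 95% confident that μ ≤ 96.11.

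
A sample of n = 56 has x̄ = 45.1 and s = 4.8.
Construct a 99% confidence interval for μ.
(43.39, 46.81)

t-interval (σ unknown):
df = n - 1 = 55
t* = 2.668 for 99% confidence

Margin of error = t* · s/√n = 2.668 · 4.8/√56 = 1.71

CI: (43.39, 46.81)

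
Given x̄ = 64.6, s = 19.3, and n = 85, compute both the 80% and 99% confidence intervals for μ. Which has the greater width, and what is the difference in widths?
99% CI is wider by 5.63

df = 84
80% CI: t* = 1.292, (61.90, 67.30), width = 2 · t* · s/√n = 5.41
99% CI: t* = 2.636, (59.08, 70.12), width = 2 · t* · s/√n = 11.04

The 99% CI is wider by 11.04 - 5.41 = 5.63.
Higher confidence requires a wider interval.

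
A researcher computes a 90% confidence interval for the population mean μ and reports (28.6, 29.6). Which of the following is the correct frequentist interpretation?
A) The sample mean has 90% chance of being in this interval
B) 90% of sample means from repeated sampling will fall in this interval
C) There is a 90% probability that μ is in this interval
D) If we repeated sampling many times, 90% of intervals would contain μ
D

A) Wrong — x̄ is observed and sits in the interval by construction.
B) Wrong — coverage applies to intervals containing μ, not to future x̄ values.
C) Wrong — μ is fixed; the randomness lives in the interval, not in μ.
D) Correct — this is the frequentist long-run coverage interpretation.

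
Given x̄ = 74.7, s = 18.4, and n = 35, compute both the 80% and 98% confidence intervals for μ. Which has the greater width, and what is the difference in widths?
98% CI is wider by 7.05

df = 34
80% CI: t* = 1.307, (70.64, 78.76), width = 2 · t* · s/√n = 8.13
98% CI: t* = 2.441, (67.11, 82.29), width = 2 · t* · s/√n = 15.18

The 98% CI is wider by 15.18 - 8.13 = 7.05.
Higher confidence requires a wider interval.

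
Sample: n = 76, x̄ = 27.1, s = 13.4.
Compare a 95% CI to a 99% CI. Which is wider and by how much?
99% CI is wider by 2.01

df = 75
95% CI: t* = 1.992, (24.04, 30.16), width = 2 · t* · s/√n = 6.12
99% CI: t* = 2.643, (23.04, 31.16), width = 2 · t* · s/√n = 8.13

The 99% CI is wider by 8.13 - 6.12 = 2.01.
Higher confidence requires a wider interval.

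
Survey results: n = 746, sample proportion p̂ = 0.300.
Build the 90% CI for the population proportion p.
(0.272, 0.328)

Proportion CI:
SE = √(p̂(1-p̂)/n) = √(0.300 · 0.700 / 746) = 0.01678

z* = 1.645
Margin = z* · SE = 1.645 · 0.01678 = 0.0276

CI: 0.300 ± 0.0276 = (0.272, 0.328)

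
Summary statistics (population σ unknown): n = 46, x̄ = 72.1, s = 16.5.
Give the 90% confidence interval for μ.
(68.02, 76.18)

t-interval (σ unknown):
df = n - 1 = 45
t* = 1.679 for 90% confidence

Margin of error = t* · s/√n = 1.679 · 16.5/√46 = 4.08

CI: (68.02, 76.18)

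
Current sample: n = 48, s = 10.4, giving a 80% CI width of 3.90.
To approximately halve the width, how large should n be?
n ≈ 192

CI width ∝ 1/√n
To reduce width by factor 2, need √n to grow by 2 → need 2² = 4 times as many samples.

Current: n = 48, width = 3.90
New: n = 192, width ≈ 1.93

Width reduced by factor of 3.90/1.93 = 2.02.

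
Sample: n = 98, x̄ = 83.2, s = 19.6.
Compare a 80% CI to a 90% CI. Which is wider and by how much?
90% CI is wider by 1.47

df = 97
80% CI: t* = 1.290, (80.65, 85.75), width = 2 · t* · s/√n = 5.11
90% CI: t* = 1.661, (79.91, 86.49), width = 2 · t* · s/√n = 6.58

The 90% CI is wider by 6.58 - 5.11 = 1.47.
Higher confidence requires a wider interval.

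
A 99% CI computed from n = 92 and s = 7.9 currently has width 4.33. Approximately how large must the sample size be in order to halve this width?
n ≈ 368

CI width ∝ 1/√n
To reduce width by factor 2, need √n to grow by 2 → need 2² = 4 times as many samples.

Current: n = 92, width = 4.33
New: n = 368, width ≈ 2.13

Width reduced by factor of 4.33/2.13 = 2.03.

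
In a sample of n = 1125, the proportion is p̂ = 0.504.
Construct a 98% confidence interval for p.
(0.469, 0.539)

Proportion CI:
SE = √(p̂(1-p̂)/n) = √(0.504 · 0.496 / 1125) = 0.01491

z* = 2.326
Margin = z* · SE = 2.326 · 0.01491 = 0.0347

CI: 0.504 ± 0.0347 = (0.469, 0.539)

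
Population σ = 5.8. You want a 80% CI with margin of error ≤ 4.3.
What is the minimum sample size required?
n ≥ 3

For margin E ≤ 4.3:
n ≥ (z* · σ / E)²
n ≥ (1.282 · 5.8 / 4.3)²
n ≥ 2.99

Minimum n = 3 (rounding up)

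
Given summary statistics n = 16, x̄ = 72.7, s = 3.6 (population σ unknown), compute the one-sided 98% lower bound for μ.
μ ≥ 70.68

Lower bound (one-sided):
t* = 2.249 (one-sided for 98%)
Lower bound = x̄ - t* · s/√n = 72.7 - 2.249 · 3.6/√16 = 70.68

We are 98% confident that μ ≥ 70.68.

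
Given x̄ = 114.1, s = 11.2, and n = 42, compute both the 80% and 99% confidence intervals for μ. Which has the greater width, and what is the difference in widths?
99% CI is wider by 4.84

df = 41
80% CI: t* = 1.303, (111.85, 116.35), width = 2 · t* · s/√n = 4.50
99% CI: t* = 2.701, (109.43, 118.77), width = 2 · t* · s/√n = 9.34

The 99% CI is wider by 9.34 - 4.50 = 4.84.
Higher confidence requires a wider interval.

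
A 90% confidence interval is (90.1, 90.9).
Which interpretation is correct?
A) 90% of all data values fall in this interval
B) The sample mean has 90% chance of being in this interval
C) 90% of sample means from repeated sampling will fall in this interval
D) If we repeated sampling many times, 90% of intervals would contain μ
D

A) Wrong — a CI is about the parameter μ, not individual data values.
B) Wrong — x̄ is observed and sits in the interval by construction.
C) Wrong — coverage applies to intervals containing μ, not to future x̄ values.
D) Correct — this is the frequentist long-run coverage interpretation.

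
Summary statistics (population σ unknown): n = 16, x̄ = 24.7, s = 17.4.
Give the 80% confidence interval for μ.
(18.87, 30.53)

t-interval (σ unknown):
df = n - 1 = 15
t* = 1.341 for 80% confidence

Margin of error = t* · s/√n = 1.341 · 17.4/√16 = 5.83

CI: (18.87, 30.53)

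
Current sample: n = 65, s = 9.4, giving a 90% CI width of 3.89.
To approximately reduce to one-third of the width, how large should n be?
n ≈ 585

CI width ∝ 1/√n
To reduce width by factor 3, need √n to grow by 3 → need 3² = 9 times as many samples.

Current: n = 65, width = 3.89
New: n = 585, width ≈ 1.28

Width reduced by factor of 3.89/1.28 = 3.04.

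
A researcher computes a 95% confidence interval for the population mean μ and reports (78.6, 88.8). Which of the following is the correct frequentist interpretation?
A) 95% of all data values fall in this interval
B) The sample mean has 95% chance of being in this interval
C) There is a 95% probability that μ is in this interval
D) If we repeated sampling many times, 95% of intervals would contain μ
D

A) Wrong — a CI is about the parameter μ, not individual data values.
B) Wrong — x̄ is observed and sits in the interval by construction.
C) Wrong — μ is fixed; the randomness lives in the interval, not in μ.
D) Correct — this is the frequentist long-run coverage interpretation.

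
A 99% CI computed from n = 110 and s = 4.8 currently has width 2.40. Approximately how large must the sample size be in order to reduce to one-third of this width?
n ≈ 990

CI width ∝ 1/√n
To reduce width by factor 3, need √n to grow by 3 → need 3² = 9 times as many samples.

Current: n = 110, width = 2.40
New: n = 990, width ≈ 0.79

Width reduced by factor of 2.40/0.79 = 3.04.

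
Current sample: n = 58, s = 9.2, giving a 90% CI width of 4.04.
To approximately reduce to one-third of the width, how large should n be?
n ≈ 522

CI width ∝ 1/√n
To reduce width by factor 3, need √n to grow by 3 → need 3² = 9 times as many samples.

Current: n = 58, width = 4.04
New: n = 522, width ≈ 1.33

Width reduced by factor of 4.04/1.33 = 3.04.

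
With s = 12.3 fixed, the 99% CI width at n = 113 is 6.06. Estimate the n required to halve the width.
n ≈ 452

CI width ∝ 1/√n
To reduce width by factor 2, need √n to grow by 2 → need 2² = 4 times as many samples.

Current: n = 113, width = 6.06
New: n = 452, width ≈ 2.99

Width reduced by factor of 6.06/2.99 = 2.03.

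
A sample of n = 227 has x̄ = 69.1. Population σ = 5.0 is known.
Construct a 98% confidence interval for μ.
(68.33, 69.87)

z-interval (σ known):
z* = 2.326 for 98% confidence

Margin of error = z* · σ/√n = 2.326 · 5.0/√227 = 0.77

CI: (69.1 - 0.77, 69.1 + 0.77) = (68.33, 69.87)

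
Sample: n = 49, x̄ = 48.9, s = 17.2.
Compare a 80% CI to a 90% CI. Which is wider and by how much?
90% CI is wider by 1.86

df = 48
80% CI: t* = 1.299, (45.71, 52.09), width = 2 · t* · s/√n = 6.38
90% CI: t* = 1.677, (44.78, 53.02), width = 2 · t* · s/√n = 8.24

The 90% CI is wider by 8.24 - 6.38 = 1.86.
Higher confidence requires a wider interval.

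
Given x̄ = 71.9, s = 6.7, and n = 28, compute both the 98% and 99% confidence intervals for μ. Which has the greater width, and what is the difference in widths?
99% CI is wider by 0.76

df = 27
98% CI: t* = 2.473, (68.77, 75.03), width = 2 · t* · s/√n = 6.26
99% CI: t* = 2.771, (68.39, 75.41), width = 2 · t* · s/√n = 7.02

The 99% CI is wider by 7.02 - 6.26 = 0.76.
Higher confidence requires a wider interval.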